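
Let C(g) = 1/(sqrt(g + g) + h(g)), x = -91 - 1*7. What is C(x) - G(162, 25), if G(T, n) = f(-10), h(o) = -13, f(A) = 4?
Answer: -1473/365 - 14*I/365 ≈ -4.0356 - 0.038356*I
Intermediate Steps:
G(T, n) = 4
x = -98 (x = -91 - 7 = -98)
C(g) = 1/(-13 + sqrt(2)*sqrt(g)) (C(g) = 1/(sqrt(g + g) - 13) = 1/(sqrt(2*g) - 13) = 1/(sqrt(2)*sqrt(g) - 13) = 1/(-13 + sqrt(2)*sqrt(g)))
C(x) - G(162, 25) = 1/(-13 + sqrt(2)*sqrt(-98)) - 1*4 = 1/(-13 + sqrt(2)*(7*I*sqrt(2))) - 4 = 1/(-13 + 14*I) - 4 = (-13 - 14*I)/365 - 4 = -4 + (-13 - 14*I)/365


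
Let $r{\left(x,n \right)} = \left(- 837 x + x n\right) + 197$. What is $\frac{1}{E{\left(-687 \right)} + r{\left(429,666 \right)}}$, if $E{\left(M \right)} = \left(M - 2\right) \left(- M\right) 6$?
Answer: $- \frac{1}{2913220} \approx -3.4326 \cdot 10^{-7}$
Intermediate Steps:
$r{\left(x,n \right)} = 197 - 837 x + n x$ ($r{\left(x,n \right)} = \left(- 837 x + n x\right) + 197 = 197 - 837 x + n x$)
$E{\left(M \right)} = - 6 M \left(-2 + M\right)$ ($E{\left(M \right)} = \left(-2 + M\right) \left(- M\right) 6 = - M \left(-2 + M\right) 6 = - 6 M \left(-2 + M\right)$)
$\frac{1}{E{\left(-687 \right)} + r{\left(429,666 \right)}} = \frac{1}{6 \left(-687\right) \left(2 - -687\right) + \left(197 - 359073 + 666 \cdot 429\right)} = \frac{1}{6 \left(-687\right) \left(2 + 687\right) + \left(197 - 359073 + 285714\right)} = \frac{1}{6 \left(-687\right) 689 - 73162} = \frac{1}{-2840058 - 73162} = \frac{1}{-2913220} = - \frac{1}{2913220}$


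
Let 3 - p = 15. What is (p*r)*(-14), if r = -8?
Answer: -1344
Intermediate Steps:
p = -12 (p = 3 - 1*15 = 3 - 15 = -12)
(p*r)*(-14) = -12*(-8)*(-14) = 96*(-14) = -1344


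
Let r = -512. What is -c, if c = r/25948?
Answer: 128/6487 ≈ 0.019732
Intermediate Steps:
c = -128/6487 (c = -512/25948 = -512*1/25948 = -128/6487 ≈ -0.019732)
-c = -1*(-128/6487) = 128/6487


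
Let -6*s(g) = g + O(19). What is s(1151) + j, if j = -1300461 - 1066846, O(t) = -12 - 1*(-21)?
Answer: -7102501/3 ≈ -2.3675e+6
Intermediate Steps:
O(t) = 9 (O(t) = -12 + 21 = 9)
s(g) = -3/2 - g/6 (s(g) = -(g + 9)/6 = -(9 + g)/6 = -3/2 - g/6)
j = -2367307
s(1151) + j = (-3/2 - 1/6*1151) - 2367307 = (-3/2 - 1151/6) - 2367307 = -580/3 - 2367307 = -7102501/3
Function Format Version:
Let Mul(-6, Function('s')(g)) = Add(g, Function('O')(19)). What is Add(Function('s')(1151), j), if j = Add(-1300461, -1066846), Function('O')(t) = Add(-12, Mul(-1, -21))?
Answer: Rational(-7102501, 3) ≈ -2.3675e+6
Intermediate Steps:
Function('O')(t) = 9 (Function('O')(t) = Add(-12, 21) = 9)
Function('s')(g) = Add(Rational(-3, 2), Mul(Rational(-1, 6), g)) (Function('s')(g) = Mul(Rational(-1, 6), Add(g, 9)) = Mul(Rational(-1, 6), Add(9, g)) = Add(Rational(-3, 2), Mul(Rational(-1, 6), g)))
j = -2367307
Add(Function('s')(1151), j) = Add(Add(Rational(-3, 2), Mul(Rational(-1, 6), 1151)), -2367307) = Add(Add(Rational(-3, 2), Rational(-1151, 6)), -2367307) = Add(Rational(-580, 3), -2367307) = Rational(-7102501, 3)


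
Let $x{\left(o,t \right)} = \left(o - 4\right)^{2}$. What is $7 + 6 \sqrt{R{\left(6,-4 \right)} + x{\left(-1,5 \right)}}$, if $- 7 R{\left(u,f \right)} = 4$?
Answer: $7 + \frac{18 \sqrt{133}}{7} \approx 36.655$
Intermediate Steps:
$R{\left(u,f \right)} = - \frac{4}{7}$ ($R{\left(u,f \right)} = \left(- \frac{1}{7}\right) 4 = - \frac{4}{7}$)
$x{\left(o,t \right)} = \left(-4 + o\right)^{2}$
$7 + 6 \sqrt{R{\left(6,-4 \right)} + x{\left(-1,5 \right)}} = 7 + 6 \sqrt{- \frac{4}{7} + \left(-4 - 1\right)^{2}} = 7 + 6 \sqrt{- \frac{4}{7} + \left(-5\right)^{2}} = 7 + 6 \sqrt{- \frac{4}{7} + 25} = 7 + 6 \sqrt{\frac{171}{7}} = 7 + 6 \frac{3 \sqrt{133}}{7} = 7 + \frac{18 \sqrt{133}}{7}$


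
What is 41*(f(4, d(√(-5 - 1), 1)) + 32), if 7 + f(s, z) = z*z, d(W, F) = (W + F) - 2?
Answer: 820 - 82*I*√6 ≈ 820.0 - 200.86*I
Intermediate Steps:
d(W, F) = -2 + F + W (d(W, F) = (F + W) - 2 = -2 + F + W)
f(s, z) = -7 + z² (f(s, z) = -7 + z*z = -7 + z²)
41*(f(4, d(√(-5 - 1), 1)) + 32) = 41*((-7 + (-2 + 1 + √(-5 - 1))²) + 32) = 41*((-7 + (-2 + 1 + √(-6))²) + 32) = 41*((-7 + (-2 + 1 + I*√6)²) + 32) = 41*((-7 + (-1 + I*√6)²) + 32) = 41*(25 + (-1 + I*√6)²) = 1025 + 41*(-1 + I*√6)²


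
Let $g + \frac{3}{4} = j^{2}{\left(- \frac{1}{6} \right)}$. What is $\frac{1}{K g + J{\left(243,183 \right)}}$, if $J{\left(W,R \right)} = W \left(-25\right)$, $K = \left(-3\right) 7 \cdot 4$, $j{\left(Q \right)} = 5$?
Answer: $- \frac{1}{8112} \approx -0.00012327$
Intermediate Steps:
$g = \frac{97}{4}$ ($g = - \frac{3}{4} + 5^{2} = - \frac{3}{4} + 25 = \frac{97}{4} \approx 24.25$)
$K = -84$ ($K = \left(-21\right) 4 = -84$)
$J{\left(W,R \right)} = - 25 W$
$\frac{1}{K g + J{\left(243,183 \right)}} = \frac{1}{\left(-84\right) \frac{97}{4} - 6075} = \frac{1}{-2037 - 6075} = \frac{1}{-8112} = - \frac{1}{8112}$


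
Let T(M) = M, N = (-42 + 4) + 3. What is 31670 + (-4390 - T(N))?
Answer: 27315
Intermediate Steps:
N = -35 (N = -38 + 3 = -35)
31670 + (-4390 - T(N)) = 31670 + (-4390 - 1*(-35)) = 31670 + (-4390 + 35) = 31670 - 4355 = 27315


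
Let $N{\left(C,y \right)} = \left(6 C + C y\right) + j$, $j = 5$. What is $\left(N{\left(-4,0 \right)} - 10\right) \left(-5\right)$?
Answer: $145$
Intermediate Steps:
$N{\left(C,y \right)} = 5 + 6 C + C y$ ($N{\left(C,y \right)} = \left(6 C + C y\right) + 5 = 5 + 6 C + C y$)
$\left(N{\left(-4,0 \right)} - 10\right) \left(-5\right) = \left(\left(5 + 6 \left(-4\right) - 0\right) - 10\right) \left(-5\right) = \left(\left(5 - 24 + 0\right) - 10\right) \left(-5\right) = \left(-19 - 10\right) \left(-5\right) = \left(-29\right) \left(-5\right) = 145$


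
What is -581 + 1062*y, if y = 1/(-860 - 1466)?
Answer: -676234/1163 ≈ -581.46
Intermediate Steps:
y = -1/2326 (y = 1/(-2326) = -1/2326 ≈ -0.00042992)
-581 + 1062*y = -581 + 1062*(-1/2326) = -581 - 531/1163 = -676234/1163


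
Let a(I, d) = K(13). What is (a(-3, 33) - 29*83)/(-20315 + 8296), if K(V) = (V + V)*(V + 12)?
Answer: 251/1717 ≈ 0.14619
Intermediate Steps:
K(V) = 2*V*(12 + V) (K(V) = (2*V)*(12 + V) = 2*V*(12 + V))
a(I, d) = 650 (a(I, d) = 2*13*(12 + 13) = 2*13*25 = 650)
(a(-3, 33) - 29*83)/(-20315 + 8296) = (650 - 29*83)/(-20315 + 8296) = (650 - 2407)/(-12019) = -1757*(-1/12019) = 251/1717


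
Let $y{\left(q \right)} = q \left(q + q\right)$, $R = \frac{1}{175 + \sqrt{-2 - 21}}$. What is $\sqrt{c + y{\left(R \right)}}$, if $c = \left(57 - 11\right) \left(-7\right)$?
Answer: $\frac{\sqrt{-75613626971 - 175 i \sqrt{23}}}{15324} \approx 9.9586 \cdot 10^{-8} - 17.944 i$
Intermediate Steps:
$R = \frac{1}{175 + i \sqrt{23}}$ ($R = \frac{1}{175 + \sqrt{-23}} = \frac{1}{175 + i \sqrt{23}} \approx 0.00571 - 0.00015648 i$)
$c = -322$ ($c = 46 \left(-7\right) = -322$)
$y{\left(q \right)} = 2 q^{2}$ ($y{\left(q \right)} = q 2 q = 2 q^{2}$)
$\sqrt{c + y{\left(R \right)}} = \sqrt{-322 + 2 \left(\frac{175}{30648} - \frac{i \sqrt{23}}{30648}\right)^{2}}$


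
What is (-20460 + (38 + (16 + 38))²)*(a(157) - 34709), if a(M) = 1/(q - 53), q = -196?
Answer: 103675933832/249 ≈ 4.1637e+8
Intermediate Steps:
a(M) = -1/249 (a(M) = 1/(-196 - 53) = 1/(-249) = -1/249)
(-20460 + (38 + (16 + 38))²)*(a(157) - 34709) = (-20460 + (38 + (16 + 38))²)*(-1/249 - 34709) = (-20460 + (38 + 54)²)*(-8642542/249) = (-20460 + 92²)*(-8642542/249) = (-20460 + 8464)*(-8642542/249) = -11996*(-8642542/249) = 103675933832/249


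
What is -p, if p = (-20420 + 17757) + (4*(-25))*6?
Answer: 3263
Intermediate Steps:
p = -3263 (p = -2663 - 100*6 = -2663 - 600 = -3263)
-p = -1*(-3263) = 3263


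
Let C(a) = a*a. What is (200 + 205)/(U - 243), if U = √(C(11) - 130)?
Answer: -10935/6562 - 135*I/6562 ≈ -1.6664 - 0.020573*I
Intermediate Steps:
C(a) = a²
U = 3*I (U = √(11² - 130) = √(121 - 130) = √(-9) = 3*I ≈ 3.0*I)
(200 + 205)/(U - 243) = (200 + 205)/(3*I - 243) = 405/(-243 + 3*I) = 405*((-243 - 3*I)/59058) = 45*(-243 - 3*I)/6562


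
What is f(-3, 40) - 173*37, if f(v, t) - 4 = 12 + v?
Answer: -6388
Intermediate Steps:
f(v, t) = 16 + v (f(v, t) = 4 + (12 + v) = 16 + v)
f(-3, 40) - 173*37 = (16 - 3) - 173*37 = 13 - 6401 = -6388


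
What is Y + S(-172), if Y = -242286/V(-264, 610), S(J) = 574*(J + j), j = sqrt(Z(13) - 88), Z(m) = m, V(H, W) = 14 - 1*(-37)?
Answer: -1759138/17 + 2870*I*sqrt(3) ≈ -1.0348e+5 + 4971.0*I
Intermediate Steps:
V(H, W) = 51 (V(H, W) = 14 + 37 = 51)
j = 5*I*sqrt(3) (j = sqrt(13 - 88) = sqrt(-75) = 5*I*sqrt(3) ≈ 8.6602*I)
S(J) = 574*J + 2870*I*sqrt(3) (S(J) = 574*(J + 5*I*sqrt(3)) = 574*J + 2870*I*sqrt(3))
Y = -80762/17 (Y = -242286/51 = -242286*1/51 = -80762/17 ≈ -4750.7)
Y + S(-172) = -80762/17 + (574*(-172) + 2870*I*sqrt(3)) = -80762/17 + (-98728 + 2870*I*sqrt(3)) = -1759138/17 + 2870*I*sqrt(3)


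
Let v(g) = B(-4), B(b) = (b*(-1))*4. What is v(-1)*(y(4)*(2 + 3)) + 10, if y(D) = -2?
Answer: -150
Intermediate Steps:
B(b) = -4*b (B(b) = -b*4 = -4*b)
v(g) = 16 (v(g) = -4*(-4) = 16)
v(-1)*(y(4)*(2 + 3)) + 10 = 16*(-2*(2 + 3)) + 10 = 16*(-2*5) + 10 = 16*(-10) + 10 = -160 + 10 = -150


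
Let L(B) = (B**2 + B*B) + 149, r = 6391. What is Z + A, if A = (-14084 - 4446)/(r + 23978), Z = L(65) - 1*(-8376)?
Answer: 515495245/30369 ≈ 16974.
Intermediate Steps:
L(B) = 149 + 2*B**2 (L(B) = (B**2 + B**2) + 149 = 2*B**2 + 149 = 149 + 2*B**2)
Z = 16975 (Z = (149 + 2*65**2) - 1*(-8376) = (149 + 2*4225) + 8376 = (149 + 8450) + 8376 = 8599 + 8376 = 16975)
A = -18530/30369 (A = (-14084 - 4446)/(6391 + 23978) = -18530/30369 ≈ -0.61016)
Z + A = 16975 - 18530/30369 = 515495245/30369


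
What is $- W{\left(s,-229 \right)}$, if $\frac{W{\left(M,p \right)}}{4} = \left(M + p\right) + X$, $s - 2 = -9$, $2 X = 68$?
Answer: $808$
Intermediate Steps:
$X = 34$ ($X = \frac{1}{2} \cdot 68 = 34$)
$s = -7$ ($s = 2 - 9 = -7$)
$W{\left(M,p \right)} = 136 + 4 M + 4 p$ ($W{\left(M,p \right)} = 4 \left(\left(M + p\right) + 34\right) = 4 \left(34 + M + p\right) = 136 + 4 M + 4 p$)
$- W{\left(s,-229 \right)} = - (136 + 4 \left(-7\right) + 4 \left(-229\right)) = - (136 - 28 - 916) = \left(-1\right) \left(-808\right) = 808$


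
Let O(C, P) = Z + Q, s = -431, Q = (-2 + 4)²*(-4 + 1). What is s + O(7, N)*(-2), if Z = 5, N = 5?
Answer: -417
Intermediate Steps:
Q = -12 (Q = 2²*(-3) = 4*(-3) = -12)
O(C, P) = -7 (O(C, P) = 5 - 12 = -7)
s + O(7, N)*(-2) = -431 - 7*(-2) = -431 + 14 = -417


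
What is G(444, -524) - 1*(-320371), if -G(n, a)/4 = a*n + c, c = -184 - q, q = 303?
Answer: 1252943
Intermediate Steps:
c = -487 (c = -184 - 1*303 = -184 - 303 = -487)
G(n, a) = 1948 - 4*a*n (G(n, a) = -4*(a*n - 487) = -4*(-487 + a*n) = 1948 - 4*a*n)
G(444, -524) - 1*(-320371) = (1948 - 4*(-524)*444) - 1*(-320371) = (1948 + 930624) + 320371 = 932572 + 320371 = 1252943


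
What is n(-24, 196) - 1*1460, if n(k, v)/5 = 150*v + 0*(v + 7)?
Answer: 145540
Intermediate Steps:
n(k, v) = 750*v (n(k, v) = 5*(150*v + 0*(v + 7)) = 5*(150*v + 0*(7 + v)) = 5*(150*v + 0) = 5*(150*v) = 750*v)
n(-24, 196) - 1*1460 = 750*196 - 1*1460 = 147000 - 1460 = 145540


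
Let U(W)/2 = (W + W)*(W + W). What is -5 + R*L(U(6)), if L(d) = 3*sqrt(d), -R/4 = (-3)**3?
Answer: -5 + 3888*sqrt(2) ≈ 5493.5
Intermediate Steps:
U(W) = 8*W**2 (U(W) = 2*((W + W)*(W + W)) = 2*((2*W)*(2*W)) = 2*(4*W**2) = 8*W**2)
R = 108 (R = -4*(-3)**3 = -4*(-27) = 108)
-5 + R*L(U(6)) = -5 + 108*(3*sqrt(8*6**2)) = -5 + 108*(3*sqrt(8*36)) = -5 + 108*(3*sqrt(288)) = -5 + 108*(3*(12*sqrt(2))) = -5 + 108*(36*sqrt(2)) = -5 + 3888*sqrt(2)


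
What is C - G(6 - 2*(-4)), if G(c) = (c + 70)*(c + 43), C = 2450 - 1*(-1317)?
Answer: -1021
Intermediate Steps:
C = 3767 (C = 2450 + 1317 = 3767)
G(c) = (43 + c)*(70 + c) (G(c) = (70 + c)*(43 + c) = (43 + c)*(70 + c))
C - G(6 - 2*(-4)) = 3767 - (3010 + (6 - 2*(-4))**2 + 113*(6 - 2*(-4))) = 3767 - (3010 + (6 + 8)**2 + 113*(6 + 8)) = 3767 - (3010 + 14**2 + 113*14) = 3767 - (3010 + 196 + 1582) = 3767 - 1*4788 = 3767 - 4788 = -1021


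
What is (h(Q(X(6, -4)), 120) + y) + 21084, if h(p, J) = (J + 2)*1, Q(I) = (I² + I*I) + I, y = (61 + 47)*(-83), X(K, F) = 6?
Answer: 12242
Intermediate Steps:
y = -8964 (y = 108*(-83) = -8964)
Q(I) = I + 2*I² (Q(I) = (I² + I²) + I = 2*I² + I = I + 2*I²)
h(p, J) = 2 + J (h(p, J) = (2 + J)*1 = 2 + J)
(h(Q(X(6, -4)), 120) + y) + 21084 = ((2 + 120) - 8964) + 21084 = (122 - 8964) + 21084 = -8842 + 21084 = 12242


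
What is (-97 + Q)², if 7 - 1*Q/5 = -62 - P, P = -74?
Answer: 14884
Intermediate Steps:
Q = -25 (Q = 35 - 5*(-62 - 1*(-74)) = 35 - 5*(-62 + 74) = 35 - 5*12 = 35 - 60 = -25)
(-97 + Q)² = (-97 - 25)² = (-122)² = 14884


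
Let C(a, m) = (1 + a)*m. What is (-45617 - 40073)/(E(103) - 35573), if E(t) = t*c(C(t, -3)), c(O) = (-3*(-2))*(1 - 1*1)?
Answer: 85690/35573 ≈ 2.4088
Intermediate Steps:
C(a, m) = m*(1 + a)
c(O) = 0 (c(O) = 6*(1 - 1) = 6*0 = 0)
E(t) = 0 (E(t) = t*0 = 0)
(-45617 - 40073)/(E(103) - 35573) = (-45617 - 40073)/(0 - 35573) = -85690/(-35573) = -85690*(-1/35573) = 85690/35573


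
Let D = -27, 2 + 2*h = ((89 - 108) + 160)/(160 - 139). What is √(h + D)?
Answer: I*√4830/14 ≈ 4.9642*I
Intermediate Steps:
h = 33/14 (h = -1 + (((89 - 108) + 160)/(160 - 139))/2 = -1 + ((-19 + 160)/21)/2 = -1 + (141*(1/21))/2 = -1 + (½)*(47/7) = -1 + 47/14 = 33/14 ≈ 2.3571)
√(h + D) = √(33/14 - 27) = √(-345/14) = I*√4830/14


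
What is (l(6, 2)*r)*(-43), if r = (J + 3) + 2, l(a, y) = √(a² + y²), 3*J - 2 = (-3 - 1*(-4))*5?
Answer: -1892*√10/3 ≈ -1994.3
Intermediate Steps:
J = 7/3 (J = ⅔ + ((-3 - 1*(-4))*5)/3 = ⅔ + ((-3 + 4)*5)/3 = ⅔ + (1*5)/3 = ⅔ + (⅓)*5 = ⅔ + 5/3 = 7/3 ≈ 2.3333)
r = 22/3 (r = (7/3 + 3) + 2 = 16/3 + 2 = 22/3 ≈ 7.3333)
(l(6, 2)*r)*(-43) = (√(6² + 2²)*(22/3))*(-43) = (√(36 + 4)*(22/3))*(-43) = (√40*(22/3))*(-43) = ((2*√10)*(22/3))*(-43) = (44*√10/3)*(-43) = -1892*√10/3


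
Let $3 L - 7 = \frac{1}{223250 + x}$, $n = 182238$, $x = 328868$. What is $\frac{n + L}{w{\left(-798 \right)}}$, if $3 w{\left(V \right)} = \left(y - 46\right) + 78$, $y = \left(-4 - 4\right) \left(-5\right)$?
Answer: $\frac{301854505079}{39752496} \approx 7593.3$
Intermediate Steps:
$y = 40$ ($y = \left(-8\right) \left(-5\right) = 40$)
$L = \frac{3864827}{1656354}$ ($L = \frac{7}{3} + \frac{1}{3 \left(223250 + 328868\right)} = \frac{7}{3} + \frac{1}{3 \cdot 552118} = \frac{7}{3} + \frac{1}{3} \cdot \frac{1}{552118} = \frac{7}{3} + \frac{1}{1656354} = \frac{3864827}{1656354} \approx 2.3333$)
$w{\left(V \right)} = 24$ ($w{\left(V \right)} = \frac{\left(40 - 46\right) + 78}{3} = \frac{-6 + 78}{3} = \frac{1}{3} \cdot 72 = 24$)
$\frac{n + L}{w{\left(-798 \right)}} = \frac{182238 + \frac{3864827}{1656354}}{24} = \frac{301854505079}{1656354} \cdot \frac{1}{24} = \frac{301854505079}{39752496}$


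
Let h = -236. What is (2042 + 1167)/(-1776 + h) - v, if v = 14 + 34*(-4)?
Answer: 242255/2012 ≈ 120.41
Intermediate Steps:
v = -122 (v = 14 - 136 = -122)
(2042 + 1167)/(-1776 + h) - v = (2042 + 1167)/(-1776 - 236) - 1*(-122) = 3209/(-2012) + 122 = 3209*(-1/2012) + 122 = -3209/2012 + 122 = 242255/2012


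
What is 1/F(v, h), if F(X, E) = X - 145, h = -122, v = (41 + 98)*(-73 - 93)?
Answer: -1/23219 ≈ -4.3068e-5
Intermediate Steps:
v = -23074 (v = 139*(-166) = -23074)
F(X, E) = -145 + X
1/F(v, h) = 1/(-145 - 23074) = 1/(-23219) = -1/23219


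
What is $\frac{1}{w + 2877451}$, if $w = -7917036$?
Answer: $- \frac{1}{5039585} \approx -1.9843 \cdot 10^{-7}$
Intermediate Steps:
$\frac{1}{w + 2877451} = \frac{1}{-7917036 + 2877451} = \frac{1}{-5039585} = - \frac{1}{5039585}$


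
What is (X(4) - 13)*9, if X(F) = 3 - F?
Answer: -126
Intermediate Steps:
(X(4) - 13)*9 = ((3 - 1*4) - 13)*9 = ((3 - 4) - 13)*9 = (-1 - 13)*9 = -14*9 = -126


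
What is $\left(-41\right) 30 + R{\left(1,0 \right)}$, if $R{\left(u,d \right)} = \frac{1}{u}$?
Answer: $-1229$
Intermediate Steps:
$\left(-41\right) 30 + R{\left(1,0 \right)} = \left(-41\right) 30 + 1^{-1} = -1230 + 1 = -1229$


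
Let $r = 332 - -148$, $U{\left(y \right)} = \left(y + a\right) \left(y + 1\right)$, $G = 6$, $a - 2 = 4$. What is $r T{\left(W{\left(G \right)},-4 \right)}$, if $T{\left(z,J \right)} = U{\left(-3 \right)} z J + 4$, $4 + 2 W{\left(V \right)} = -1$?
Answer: $-26880$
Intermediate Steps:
$a = 6$ ($a = 2 + 4 = 6$)
$W{\left(V \right)} = - \frac{5}{2}$ ($W{\left(V \right)} = -2 + \frac{1}{2} \left(-1\right) = -2 - \frac{1}{2} = - \frac{5}{2}$)
$U{\left(y \right)} = \left(1 + y\right) \left(6 + y\right)$ ($U{\left(y \right)} = \left(y + 6\right) \left(y + 1\right) = \left(6 + y\right) \left(1 + y\right) = \left(1 + y\right) \left(6 + y\right)$)
$r = 480$ ($r = 332 + 148 = 480$)
$T{\left(z,J \right)} = 4 - 6 J z$ ($T{\left(z,J \right)} = \left(6 + \left(-3\right)^{2} + 7 \left(-3\right)\right) z J + 4 = \left(6 + 9 - 21\right) z J + 4 = - 6 z J + 4 = - 6 J z + 4 = 4 - 6 J z$)
$r T{\left(W{\left(G \right)},-4 \right)} = 480 \left(4 - \left(-24\right) \left(- \frac{5}{2}\right)\right) = 480 \left(4 - 60\right) = 480 \left(-56\right) = -26880$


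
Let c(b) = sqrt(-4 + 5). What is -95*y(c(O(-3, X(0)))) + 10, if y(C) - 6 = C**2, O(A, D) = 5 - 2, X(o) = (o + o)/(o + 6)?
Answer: -655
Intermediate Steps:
X(o) = 2*o/(6 + o) (X(o) = (2*o)/(6 + o) = 2*o/(6 + o))
O(A, D) = 3
c(b) = 1 (c(b) = sqrt(1) = 1)
y(C) = 6 + C**2
-95*y(c(O(-3, X(0)))) + 10 = -95*(6 + 1**2) + 10 = -95*(6 + 1) + 10 = -95*7 + 10 = -665 + 10 = -655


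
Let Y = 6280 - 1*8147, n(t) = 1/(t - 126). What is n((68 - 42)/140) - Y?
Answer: 16442599/8807 ≈ 1867.0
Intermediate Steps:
n(t) = 1/(-126 + t)
Y = -1867 (Y = 6280 - 8147 = -1867)
n((68 - 42)/140) - Y = 1/(-126 + (68 - 42)/140) - 1*(-1867) = 1/(-126 + 26*(1/140)) + 1867 = 1/(-126 + 13/70) + 1867 = 1/(-8807/70) + 1867 = -70/8807 + 1867 = 16442599/8807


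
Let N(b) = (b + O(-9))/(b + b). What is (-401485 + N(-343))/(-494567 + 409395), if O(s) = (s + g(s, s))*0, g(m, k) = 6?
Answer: 802969/170344 ≈ 4.7138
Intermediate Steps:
O(s) = 0 (O(s) = (s + 6)*0 = (6 + s)*0 = 0)
N(b) = ½ (N(b) = (b + 0)/(b + b) = b/((2*b)) = b*(1/(2*b)) = ½)
(-401485 + N(-343))/(-494567 + 409395) = (-401485 + ½)/(-494567 + 409395) = -802969/2/(-85172) = -802969/2*(-1/85172) = 802969/170344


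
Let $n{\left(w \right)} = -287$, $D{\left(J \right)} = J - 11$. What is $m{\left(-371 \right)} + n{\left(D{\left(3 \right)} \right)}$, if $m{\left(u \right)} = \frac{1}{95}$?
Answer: $- \frac{27264}{95} \approx -286.99$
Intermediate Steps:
$D{\left(J \right)} = -11 + J$ ($D{\left(J \right)} = J - 11 = -11 + J$)
$m{\left(u \right)} = \frac{1}{95}$
$m{\left(-371 \right)} + n{\left(D{\left(3 \right)} \right)} = \frac{1}{95} - 287 = - \frac{27264}{95}$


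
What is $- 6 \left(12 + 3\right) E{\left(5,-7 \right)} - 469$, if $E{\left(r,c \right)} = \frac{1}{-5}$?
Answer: $-451$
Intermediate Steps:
$E{\left(r,c \right)} = - \frac{1}{5}$
$- 6 \left(12 + 3\right) E{\left(5,-7 \right)} - 469 = - 6 \left(12 + 3\right) \left(- \frac{1}{5}\right) - 469 = \left(-6\right) 15 \left(- \frac{1}{5}\right) - 469 = \left(-90\right) \left(- \frac{1}{5}\right) - 469 = 18 - 469 = -451$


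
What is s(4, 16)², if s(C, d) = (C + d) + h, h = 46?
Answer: 4356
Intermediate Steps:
s(C, d) = 46 + C + d (s(C, d) = (C + d) + 46 = 46 + C + d)
s(4, 16)² = (46 + 4 + 16)² = 66² = 4356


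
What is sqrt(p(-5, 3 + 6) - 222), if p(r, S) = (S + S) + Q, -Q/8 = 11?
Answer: 2*I*sqrt(73) ≈ 17.088*I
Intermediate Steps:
Q = -88 (Q = -8*11 = -88)
p(r, S) = -88 + 2*S (p(r, S) = (S + S) - 88 = 2*S - 88 = -88 + 2*S)
sqrt(p(-5, 3 + 6) - 222) = sqrt((-88 + 2*(3 + 6)) - 222) = sqrt((-88 + 2*9) - 222) = sqrt((-88 + 18) - 222) = sqrt(-70 - 222) = sqrt(-292) = 2*I*sqrt(73)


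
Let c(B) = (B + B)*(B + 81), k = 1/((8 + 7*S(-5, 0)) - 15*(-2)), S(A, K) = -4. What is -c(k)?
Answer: -811/50 ≈ -16.220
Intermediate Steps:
k = ⅒ (k = 1/((8 + 7*(-4)) - 15*(-2)) = 1/((8 - 28) + 30) = 1/(-20 + 30) = 1/10 = ⅒ ≈ 0.10000)
c(B) = 2*B*(81 + B) (c(B) = (2*B)*(81 + B) = 2*B*(81 + B))
-c(k) = -2*(81 + ⅒)/10 = -2*811/(10*10) = -1*811/50 = -811/50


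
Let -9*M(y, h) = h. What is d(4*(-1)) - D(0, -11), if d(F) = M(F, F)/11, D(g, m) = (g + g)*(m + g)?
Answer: 4/99 ≈ 0.040404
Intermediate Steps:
D(g, m) = 2*g*(g + m) (D(g, m) = (2*g)*(g + m) = 2*g*(g + m))
M(y, h) = -h/9
d(F) = -F/99 (d(F) = -F/9/11 = -F/9*(1/11) = -F/99)
d(4*(-1)) - D(0, -11) = -4*(-1)/99 - 2*0*(0 - 11) = -1/99*(-4) - 2*0*(-11) = 4/99 - 1*0 = 4/99 + 0 = 4/99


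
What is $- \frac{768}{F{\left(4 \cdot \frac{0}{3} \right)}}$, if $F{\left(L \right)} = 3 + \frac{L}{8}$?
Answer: $-256$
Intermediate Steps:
$F{\left(L \right)} = 3 + \frac{L}{8}$ ($F{\left(L \right)} = 3 + L \frac{1}{8} = 3 + \frac{L}{8}$)
$- \frac{768}{F{\left(4 \cdot \frac{0}{3} \right)}} = - \frac{768}{3 + \frac{4 \cdot \frac{0}{3}}{8}} = - \frac{768}{3 + \frac{4 \cdot 0 \cdot \frac{1}{3}}{8}} = - \frac{768}{3 + \frac{4 \cdot 0}{8}} = - \frac{768}{3 + \frac{1}{8} \cdot 0} = - \frac{768}{3 + 0} = - \frac{768}{3} = \left(-768\right) \frac{1}{3} = -256$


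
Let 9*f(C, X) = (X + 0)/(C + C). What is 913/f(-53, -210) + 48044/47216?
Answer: 1713971653/413140 ≈ 4148.6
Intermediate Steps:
f(C, X) = X/(18*C) (f(C, X) = ((X + 0)/(C + C))/9 = (X/((2*C)))/9 = (X*(1/(2*C)))/9 = (X/(2*C))/9 = X/(18*C))
913/f(-53, -210) + 48044/47216 = 913/(((1/18)*(-210)/(-53))) + 48044/47216 = 913/(((1/18)*(-210)*(-1/53))) + 48044*(1/47216) = 913/(35/159) + 12011/11804 = 913*(159/35) + 12011/11804 = 145167/35 + 12011/11804 = 1713971653/413140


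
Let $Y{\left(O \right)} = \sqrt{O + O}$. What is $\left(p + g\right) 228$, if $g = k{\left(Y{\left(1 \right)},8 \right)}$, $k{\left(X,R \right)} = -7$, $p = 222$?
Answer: $49020$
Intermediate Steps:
$Y{\left(O \right)} = \sqrt{2} \sqrt{O}$ ($Y{\left(O \right)} = \sqrt{2 O} = \sqrt{2} \sqrt{O}$)
$g = -7$
$\left(p + g\right) 228 = \left(222 - 7\right) 228 = 215 \cdot 228 = 49020$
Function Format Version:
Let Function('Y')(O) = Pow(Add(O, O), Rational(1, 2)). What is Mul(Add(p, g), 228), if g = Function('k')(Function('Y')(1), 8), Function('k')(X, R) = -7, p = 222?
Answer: 49020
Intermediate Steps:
Function('Y')(O) = Mul(Pow(2, Rational(1, 2)), Pow(O, Rational(1, 2))) (Function('Y')(O) = Pow(Mul(2, O), Rational(1, 2)) = Mul(Pow(2, Rational(1, 2)), Pow(O, Rational(1, 2))))
g = -7
Mul(Add(p, g), 228) = Mul(Add(222, -7), 228) = Mul(215, 228) = 49020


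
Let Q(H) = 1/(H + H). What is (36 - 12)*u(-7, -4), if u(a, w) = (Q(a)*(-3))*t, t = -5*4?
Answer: -720/7 ≈ -102.86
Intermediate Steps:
Q(H) = 1/(2*H)
t = -20
u(a, w) = 30/a (u(a, w) = ((1/(2*a))*(-3))*(-20) = -3/(2*a)*(-20) = 30/a)
(36 - 12)*u(-7, -4) = (36 - 12)*(30/(-7)) = 24*(30*(-⅐)) = 24*(-30/7) = -720/7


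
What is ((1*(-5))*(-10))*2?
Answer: 100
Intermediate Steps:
((1*(-5))*(-10))*2 = -5*(-10)*2 = 50*2 = 100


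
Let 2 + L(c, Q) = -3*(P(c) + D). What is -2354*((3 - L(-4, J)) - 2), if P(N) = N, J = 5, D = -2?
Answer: 35310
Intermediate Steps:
L(c, Q) = 4 - 3*c (L(c, Q) = -2 - 3*(c - 2) = -2 - 3*(-2 + c) = -2 + (6 - 3*c) = 4 - 3*c)
-2354*((3 - L(-4, J)) - 2) = -2354*((3 - (4 - 3*(-4))) - 2) = -2354*((3 - (4 + 12)) - 2) = -2354*((3 - 1*16) - 2) = -2354*((3 - 16) - 2) = -2354*(-13 - 2) = -2354*(-15) = 35310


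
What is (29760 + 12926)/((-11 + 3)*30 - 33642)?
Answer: -21343/16941 ≈ -1.2598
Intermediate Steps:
(29760 + 12926)/((-11 + 3)*30 - 33642) = 42686/(-8*30 - 33642) = 42686/(-240 - 33642) = 42686/(-33882) = 42686*(-1/33882) = -21343/16941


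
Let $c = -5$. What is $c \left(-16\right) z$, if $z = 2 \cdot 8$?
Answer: $1280$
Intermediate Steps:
$z = 16$
$c \left(-16\right) z = \left(-5\right) \left(-16\right) 16 = 80 \cdot 16 = 1280$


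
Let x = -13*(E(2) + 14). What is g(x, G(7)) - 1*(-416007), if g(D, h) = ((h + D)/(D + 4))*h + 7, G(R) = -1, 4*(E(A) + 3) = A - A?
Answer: 57825802/139 ≈ 4.1601e+5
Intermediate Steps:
E(A) = -3 (E(A) = -3 + (A - A)/4 = -3 + (1/4)*0 = -3 + 0 = -3)
x = -143 (x = -13*(-3 + 14) = -13*11 = -143)
g(D, h) = 7 + h*(D + h)/(4 + D) (g(D, h) = ((D + h)/(4 + D))*h + 7 = h*(D + h)/(4 + D) + 7 = 7 + h*(D + h)/(4 + D))
g(x, G(7)) - 1*(-416007) = (28 + (-1)**2 + 7*(-143) - 143*(-1))/(4 - 143) - 1*(-416007) = (28 + 1 - 1001 + 143)/(-139) + 416007 = -1/139*(-829) + 416007 = 829/139 + 416007 = 57825802/139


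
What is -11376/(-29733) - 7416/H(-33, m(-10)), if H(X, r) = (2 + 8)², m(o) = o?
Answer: -18280194/247775 ≈ -73.777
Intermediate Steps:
H(X, r) = 100 (H(X, r) = 10² = 100)
-11376/(-29733) - 7416/H(-33, m(-10)) = -11376/(-29733) - 7416/100 = -11376*(-1/29733) - 7416*1/100 = 3792/9911 - 1854/25 = -18280194/247775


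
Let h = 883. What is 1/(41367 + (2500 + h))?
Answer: 1/44750 ≈ 2.2346e-5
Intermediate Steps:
1/(41367 + (2500 + h)) = 1/(41367 + (2500 + 883)) = 1/(41367 + 3383) = 1/44750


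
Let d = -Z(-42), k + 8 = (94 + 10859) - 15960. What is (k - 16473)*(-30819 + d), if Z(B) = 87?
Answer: 664108128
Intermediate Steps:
k = -5015 (k = -8 + ((94 + 10859) - 15960) = -8 + (10953 - 15960) = -8 - 5007 = -5015)
d = -87 (d = -1*87 = -87)
(k - 16473)*(-30819 + d) = (-5015 - 16473)*(-30819 - 87) = -21488*(-30906) = 664108128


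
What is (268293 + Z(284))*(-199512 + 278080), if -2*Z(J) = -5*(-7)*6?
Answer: 21070994784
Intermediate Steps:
Z(J) = -105 (Z(J) = -(-5*(-7))*6/2 = -35*6/2 = -½*210 = -105)
(268293 + Z(284))*(-199512 + 278080) = (268293 - 105)*(-199512 + 278080) = 268188*78568 = 21070994784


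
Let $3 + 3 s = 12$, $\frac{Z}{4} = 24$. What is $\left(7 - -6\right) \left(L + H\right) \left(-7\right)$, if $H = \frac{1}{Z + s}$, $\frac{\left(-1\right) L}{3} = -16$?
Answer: $- \frac{432523}{99} \approx -4368.9$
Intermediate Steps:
$Z = 96$ ($Z = 4 \cdot 24 = 96$)
$L = 48$ ($L = \left(-3\right) \left(-16\right) = 48$)
$s = 3$ ($s = -1 + \frac{1}{3} \cdot 12 = -1 + 4 = 3$)
$H = \frac{1}{99}$ ($H = \frac{1}{96 + 3} = \frac{1}{99} \approx 0.010101$)
$\left(7 - -6\right) \left(L + H\right) \left(-7\right) = \left(7 - -6\right) \left(48 + \frac{1}{99}\right) \left(-7\right) = \left(7 + 6\right) \frac{4753}{99} \left(-7\right) = 13 \cdot \frac{4753}{99} \left(-7\right) = \frac{61789}{99} \left(-7\right) = - \frac{432523}{99}$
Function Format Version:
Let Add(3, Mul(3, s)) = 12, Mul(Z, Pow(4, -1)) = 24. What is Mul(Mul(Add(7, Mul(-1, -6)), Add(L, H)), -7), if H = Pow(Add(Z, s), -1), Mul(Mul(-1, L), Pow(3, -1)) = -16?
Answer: Rational(-432523, 99) ≈ -4368.9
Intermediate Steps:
Z = 96 (Z = Mul(4, 24) = 96)
L = 48 (L = Mul(-3, -16) = 48)
s = 3 (s = Add(-1, Mul(Rational(1, 3), 12)) = Add(-1, 4) = 3)
H = Rational(1, 99) (H = Pow(Add(96, 3), -1) = Pow(99, -1) = Rational(1, 99) ≈ 0.010101)
Mul(Mul(Add(7, Mul(-1, -6)), Add(L, H)), -7) = Mul(Mul(Add(7, Mul(-1, -6)), Add(48, Rational(1, 99))), -7) = Mul(Mul(Add(7, 6), Rational(4753, 99)), -7) = Mul(Mul(13, Rational(4753, 99)), -7) = Mul(Rational(61789, 99), -7) = Rational(-432523, 99)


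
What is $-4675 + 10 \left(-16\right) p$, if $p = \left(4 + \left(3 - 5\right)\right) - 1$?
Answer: $-4835$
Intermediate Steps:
$p = 1$ ($p = \left(4 - 2\right) - 1 = 2 - 1 = 1$)
$-4675 + 10 \left(-16\right) p = -4675 + 10 \left(-16\right) 1 = -4675 - 160 = -4835$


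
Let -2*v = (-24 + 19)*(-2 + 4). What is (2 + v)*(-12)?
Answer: -84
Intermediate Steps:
v = 5 (v = -(-24 + 19)*(-2 + 4)/2 = -(-5)*2/2 = -½*(-10) = 5)
(2 + v)*(-12) = (2 + 5)*(-12) = 7*(-12) = -84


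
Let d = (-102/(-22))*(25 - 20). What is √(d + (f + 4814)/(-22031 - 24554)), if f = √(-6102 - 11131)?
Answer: √(413917735 - 385*I*√17233)/4235 ≈ 4.804 - 0.00029329*I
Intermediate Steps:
f = I*√17233 (f = √(-17233) = I*√17233 ≈ 131.27*I)
d = 255/11 (d = -102*(-1/22)*5 = (51/11)*5 = 255/11 ≈ 23.182)
√(d + (f + 4814)/(-22031 - 24554)) = √(255/11 + (I*√17233 + 4814)/(-22031 - 24554)) = √(255/11 + (4814 + I*√17233)/(-46585)) = √(255/11 + (4814 + I*√17233)*(-1/46585)) = √(255/11 + (-4814/46585 - I*√17233/46585)) = √(1075111/46585 - I*√17233/46585)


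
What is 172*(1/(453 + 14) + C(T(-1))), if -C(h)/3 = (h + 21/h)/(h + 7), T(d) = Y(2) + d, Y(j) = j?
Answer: -662501/467 ≈ -1418.6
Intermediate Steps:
T(d) = 2 + d
C(h) = -3*(h + 21/h)/(7 + h) (C(h) = -3*(h + 21/h)/(h + 7) = -3*(h + 21/h)/(7 + h))
172*(1/(453 + 14) + C(T(-1))) = 172*(1/(453 + 14) + 3*(-21 - (2 - 1)²)/((2 - 1)*(7 + (2 - 1)))) = 172*(1/467 + 3*(-21 - 1*1²)/(1*(7 + 1))) = 172*(1/467 + 3*1*(-21 - 1*1)/8) = 172*(1/467 + 3*1*(⅛)*(-21 - 1)) = 172*(1/467 + 3*1*(⅛)*(-22)) = 172*(1/467 - 33/4) = 172*(-15407/1868) = -662501/467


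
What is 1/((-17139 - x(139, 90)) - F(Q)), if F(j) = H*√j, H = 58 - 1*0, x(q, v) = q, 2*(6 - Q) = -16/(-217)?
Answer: -1874663/32388250806 + 29*√280798/32388250806 ≈ -5.7406e-5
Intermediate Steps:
Q = 1294/217 (Q = 6 - (-8)/(-217) = 6 - (-8)*(-1)/217 = 6 - ½*16/217 = 6 - 8/217 = 1294/217 ≈ 5.9631)
H = 58 (H = 58 + 0 = 58)
F(j) = 58*√j
1/((-17139 - x(139, 90)) - F(Q)) = 1/((-17139 - 1*139) - 58*√(1294/217)) = 1/((-17139 - 139) - 58*√280798/217) = 1/(-17278 - 58*√280798/217)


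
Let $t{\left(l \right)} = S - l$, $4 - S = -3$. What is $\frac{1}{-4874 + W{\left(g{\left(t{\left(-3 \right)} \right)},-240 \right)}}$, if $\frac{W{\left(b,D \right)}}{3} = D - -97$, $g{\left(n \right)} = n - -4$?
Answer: $- \frac{1}{5303} \approx -0.00018857$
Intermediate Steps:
$S = 7$ ($S = 4 - -3 = 4 + 3 = 7$)
$t{\left(l \right)} = 7 - l$
$g{\left(n \right)} = 4 + n$ ($g{\left(n \right)} = n + 4 = 4 + n$)
$W{\left(b,D \right)} = 291 + 3 D$ ($W{\left(b,D \right)} = 3 \left(D - -97\right) = 3 \left(D + 97\right) = 3 \left(97 + D\right) = 291 + 3 D$)
$\frac{1}{-4874 + W{\left(g{\left(t{\left(-3 \right)} \right)},-240 \right)}} = \frac{1}{-4874 + \left(291 + 3 \left(-240\right)\right)} = \frac{1}{-4874 + \left(291 - 720\right)} = \frac{1}{-4874 - 429} = \frac{1}{-5303} = - \frac{1}{5303}$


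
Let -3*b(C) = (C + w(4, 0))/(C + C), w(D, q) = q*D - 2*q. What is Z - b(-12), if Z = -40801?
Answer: -244805/6 ≈ -40801.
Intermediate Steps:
w(D, q) = -2*q + D*q (w(D, q) = D*q - 2*q = -2*q + D*q)
b(C) = -⅙ (b(C) = -(C + 0*(-2 + 4))/(3*(C + C)) = -(C + 0*2)/(3*(2*C)) = -(C + 0)*1/(2*C)/3 = -C*1/(2*C)/3 = -⅓*½ = -⅙)
Z - b(-12) = -40801 - 1*(-⅙) = -40801 + ⅙ = -244805/6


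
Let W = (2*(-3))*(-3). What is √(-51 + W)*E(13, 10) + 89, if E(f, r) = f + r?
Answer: 89 + 23*I*√33 ≈ 89.0 + 132.13*I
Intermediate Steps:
W = 18 (W = -6*(-3) = 18)
√(-51 + W)*E(13, 10) + 89 = √(-51 + 18)*(13 + 10) + 89 = √(-33)*23 + 89 = (I*√33)*23 + 89 = 23*I*√33 + 89 = 89 + 23*I*√33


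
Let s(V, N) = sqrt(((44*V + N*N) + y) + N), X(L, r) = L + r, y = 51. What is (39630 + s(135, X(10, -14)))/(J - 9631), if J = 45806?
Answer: 7926/7235 + 3*sqrt(667)/36175 ≈ 1.0977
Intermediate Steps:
s(V, N) = sqrt(51 + N + N**2 + 44*V) (s(V, N) = sqrt(((44*V + N*N) + 51) + N) = sqrt(((44*V + N**2) + 51) + N) = sqrt(((N**2 + 44*V) + 51) + N) = sqrt((51 + N**2 + 44*V) + N) = sqrt(51 + N + N**2 + 44*V))
(39630 + s(135, X(10, -14)))/(J - 9631) = (39630 + sqrt(51 + (10 - 14) + (10 - 14)**2 + 44*135))/(45806 - 9631) = (39630 + sqrt(51 - 4 + (-4)**2 + 5940))/36175 = (39630 + sqrt(51 - 4 + 16 + 5940))*(1/36175) = (39630 + sqrt(6003))*(1/36175) = (39630 + 3*sqrt(667))*(1/36175) = 7926/7235 + 3*sqrt(667)/36175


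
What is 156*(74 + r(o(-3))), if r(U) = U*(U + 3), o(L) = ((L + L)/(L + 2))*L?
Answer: 53664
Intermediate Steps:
o(L) = 2*L²/(2 + L) (o(L) = ((2*L)/(2 + L))*L = (2*L/(2 + L))*L = 2*L²/(2 + L))
r(U) = U*(3 + U)
156*(74 + r(o(-3))) = 156*(74 + (2*(-3)²/(2 - 3))*(3 + 2*(-3)²/(2 - 3))) = 156*(74 + (2*9/(-1))*(3 + 2*9/(-1))) = 156*(74 + (2*9*(-1))*(3 + 2*9*(-1))) = 156*(74 - 18*(3 - 18)) = 156*(74 - 18*(-15)) = 156*(74 + 270) = 156*344 = 53664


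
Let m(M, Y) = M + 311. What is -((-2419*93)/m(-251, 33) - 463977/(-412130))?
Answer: 3089593703/824260 ≈ 3748.3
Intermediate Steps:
m(M, Y) = 311 + M
-((-2419*93)/m(-251, 33) - 463977/(-412130)) = -((-2419*93)/(311 - 251) - 463977/(-412130)) = -(-224967/60 - 463977*(-1/412130)) = -(-224967*1/60 + 463977/412130) = -(-74989/20 + 463977/412130) = -1*(-3089593703/824260) = 3089593703/824260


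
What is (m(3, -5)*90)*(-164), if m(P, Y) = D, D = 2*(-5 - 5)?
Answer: 295200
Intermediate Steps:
D = -20 (D = 2*(-10) = -20)
m(P, Y) = -20
(m(3, -5)*90)*(-164) = -20*90*(-164) = -1800*(-164) = 295200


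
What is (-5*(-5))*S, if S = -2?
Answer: -50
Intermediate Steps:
(-5*(-5))*S = -5*(-5)*(-2) = 25*(-2) = -50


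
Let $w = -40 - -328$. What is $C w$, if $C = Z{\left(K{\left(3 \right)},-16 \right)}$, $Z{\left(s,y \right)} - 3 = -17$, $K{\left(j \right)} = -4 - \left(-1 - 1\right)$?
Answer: $-4032$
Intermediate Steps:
$K{\left(j \right)} = -2$ ($K{\left(j \right)} = -4 - -2 = -4 + 2 = -2$)
$Z{\left(s,y \right)} = -14$ ($Z{\left(s,y \right)} = 3 - 17 = -14$)
$C = -14$
$w = 288$ ($w = -40 + 328 = 288$)
$C w = \left(-14\right) 288 = -4032$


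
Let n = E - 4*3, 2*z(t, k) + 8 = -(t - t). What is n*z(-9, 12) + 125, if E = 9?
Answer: 137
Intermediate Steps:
z(t, k) = -4 (z(t, k) = -4 + (-(t - t))/2 = -4 + (-1*0)/2 = -4 + (½)*0 = -4 + 0 = -4)
n = -3 (n = 9 - 4*3 = 9 - 12 = -3)
n*z(-9, 12) + 125 = -3*(-4) + 125 = 12 + 125 = 137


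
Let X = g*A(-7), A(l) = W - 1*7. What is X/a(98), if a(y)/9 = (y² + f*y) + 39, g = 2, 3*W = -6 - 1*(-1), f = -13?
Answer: -52/225963 ≈ -0.00023013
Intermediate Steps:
W = -5/3 (W = (-6 - 1*(-1))/3 = (-6 + 1)/3 = (⅓)*(-5) = -5/3 ≈ -1.6667)
A(l) = -26/3 (A(l) = -5/3 - 1*7 = -5/3 - 7 = -26/3)
a(y) = 351 - 117*y + 9*y² (a(y) = 9*((y² - 13*y) + 39) = 9*(39 + y² - 13*y) = 351 - 117*y + 9*y²)
X = -52/3 (X = 2*(-26/3) = -52/3 ≈ -17.333)
X/a(98) = -52/(3*(351 - 117*98 + 9*98²)) = -52/(3*(351 - 11466 + 9*9604)) = -52/(3*(351 - 11466 + 86436)) = -52/3/75321 = -52/3*1/75321 = -52/225963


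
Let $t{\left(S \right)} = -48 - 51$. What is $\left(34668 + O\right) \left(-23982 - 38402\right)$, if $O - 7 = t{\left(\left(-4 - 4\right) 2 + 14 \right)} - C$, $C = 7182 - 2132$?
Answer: $-1841949984$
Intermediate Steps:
$t{\left(S \right)} = -99$ ($t{\left(S \right)} = -48 - 51 = -99$)
$C = 5050$ ($C = 7182 - 2132 = 5050$)
$O = -5142$ ($O = 7 - 5149 = -5142$)
$\left(34668 + O\right) \left(-23982 - 38402\right) = \left(34668 - 5142\right) \left(-23982 - 38402\right) = 29526 \left(-62384\right) = -1841949984$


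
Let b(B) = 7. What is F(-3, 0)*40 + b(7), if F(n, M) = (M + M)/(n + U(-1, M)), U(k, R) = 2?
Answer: 7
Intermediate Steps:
F(n, M) = 2*M/(2 + n) (F(n, M) = (M + M)/(n + 2) = (2*M)/(2 + n) = 2*M/(2 + n))
F(-3, 0)*40 + b(7) = (2*0/(2 - 3))*40 + 7 = (2*0/(-1))*40 + 7 = (2*0*(-1))*40 + 7 = 0*40 + 7 = 0 + 7 = 7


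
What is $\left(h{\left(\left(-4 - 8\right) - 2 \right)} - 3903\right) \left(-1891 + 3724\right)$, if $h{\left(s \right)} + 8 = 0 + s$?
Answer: $-7194525$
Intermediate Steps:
$h{\left(s \right)} = -8 + s$ ($h{\left(s \right)} = -8 + \left(0 + s\right) = -8 + s$)
$\left(h{\left(\left(-4 - 8\right) - 2 \right)} - 3903\right) \left(-1891 + 3724\right) = \left(\left(-8 - 14\right) - 3903\right) \left(-1891 + 3724\right) = \left(\left(-8 - 14\right) - 3903\right) 1833 = \left(-22 - 3903\right) 1833 = \left(-3925\right) 1833 = -7194525$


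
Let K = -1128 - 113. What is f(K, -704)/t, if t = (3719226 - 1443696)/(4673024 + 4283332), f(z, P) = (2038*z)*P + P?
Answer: 2657838242035328/379255 ≈ 7.0081e+9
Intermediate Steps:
K = -1241
f(z, P) = P + 2038*P*z (f(z, P) = 2038*P*z + P = P + 2038*P*z)
t = 379255/1492726 (t = 2275530/8956356 = 2275530*(1/8956356) = 379255/1492726 ≈ 0.25407)
f(K, -704)/t = (-704*(1 + 2038*(-1241)))/(379255/1492726) = -704*(1 - 2529158)*(1492726/379255) = -704*(-2529157)*(1492726/379255) = 1780526528*(1492726/379255) = 2657838242035328/379255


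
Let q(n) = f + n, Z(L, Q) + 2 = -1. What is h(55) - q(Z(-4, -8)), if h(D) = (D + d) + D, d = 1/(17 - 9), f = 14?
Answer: 793/8 ≈ 99.125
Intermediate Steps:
Z(L, Q) = -3 (Z(L, Q) = -2 - 1 = -3)
d = 1/8 ≈ 0.12500
q(n) = 14 + n
h(D) = 1/8 + 2*D (h(D) = (D + 1/8) + D = (1/8 + D) + D = 1/8 + 2*D)
h(55) - q(Z(-4, -8)) = (1/8 + 2*55) - (14 - 3) = (1/8 + 110) - 1*11 = 881/8 - 11 = 793/8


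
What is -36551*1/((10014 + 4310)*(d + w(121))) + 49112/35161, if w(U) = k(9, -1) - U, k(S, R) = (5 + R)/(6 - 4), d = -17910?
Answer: 1812047326009/1297176670108 ≈ 1.3969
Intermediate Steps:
k(S, R) = 5/2 + R/2 (k(S, R) = (5 + R)/2 = (5 + R)*(½) = 5/2 + R/2)
w(U) = 2 - U (w(U) = (5/2 + (½)*(-1)) - U = (5/2 - ½) - U = 2 - U)
-36551*1/((10014 + 4310)*(d + w(121))) + 49112/35161 = -36551*1/((-17910 + (2 - 1*121))*(10014 + 4310)) + 49112/35161 = -36551*1/(14324*(-17910 + (2 - 121))) + 49112*(1/35161) = -36551*1/(14324*(-17910 - 119)) + 7016/5023 = -36551/(14324*(-18029)) + 7016/5023 = -36551/(-258247396) + 7016/5023 = -36551*(-1/258247396) + 7016/5023 = 36551/258247396 + 7016/5023 = 1812047326009/1297176670108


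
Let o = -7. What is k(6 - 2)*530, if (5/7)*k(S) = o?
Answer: -5194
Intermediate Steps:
k(S) = -49/5 (k(S) = (7/5)*(-7) = -49/5)
k(6 - 2)*530 = -49/5*530 = -5194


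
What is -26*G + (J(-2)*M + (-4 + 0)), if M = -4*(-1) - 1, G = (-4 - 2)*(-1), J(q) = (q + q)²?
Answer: -112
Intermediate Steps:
J(q) = 4*q² (J(q) = (2*q)² = 4*q²)
G = 6 (G = -6*(-1) = 6)
M = 3 (M = 4 - 1 = 3)
-26*G + (J(-2)*M + (-4 + 0)) = -26*6 + ((4*(-2)²)*3 + (-4 + 0)) = -156 + ((4*4)*3 - 4) = -156 + (16*3 - 4) = -156 + (48 - 4) = -156 + 44 = -112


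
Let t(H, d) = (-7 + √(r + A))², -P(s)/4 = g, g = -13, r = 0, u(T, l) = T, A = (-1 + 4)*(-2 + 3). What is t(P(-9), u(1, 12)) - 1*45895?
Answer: -45895 + (7 - √3)² ≈ -45867.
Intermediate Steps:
A = 3 (A = 3*1 = 3)
P(s) = 52 (P(s) = -4*(-13) = 52)
t(H, d) = (-7 + √3)² (t(H, d) = (-7 + √(0 + 3))² = (-7 + √3)²)
t(P(-9), u(1, 12)) - 1*45895 = (7 - √3)² - 1*45895 = (7 - √3)² - 45895 = -45895 + (7 - √3)²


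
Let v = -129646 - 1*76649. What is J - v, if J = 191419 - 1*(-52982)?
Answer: 450696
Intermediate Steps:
v = -206295 (v = -129646 - 76649 = -206295)
J = 244401 (J = 191419 + 52982 = 244401)
J - v = 244401 - 1*(-206295) = 244401 + 206295 = 450696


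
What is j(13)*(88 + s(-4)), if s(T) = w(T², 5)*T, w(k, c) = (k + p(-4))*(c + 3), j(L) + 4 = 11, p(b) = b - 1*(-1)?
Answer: -2296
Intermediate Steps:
p(b) = 1 + b (p(b) = b + 1 = 1 + b)
j(L) = 7 (j(L) = -4 + 11 = 7)
w(k, c) = (-3 + k)*(3 + c) (w(k, c) = (k + (1 - 4))*(c + 3) = (k - 3)*(3 + c) = (-3 + k)*(3 + c))
s(T) = T*(-24 + 8*T²) (s(T) = (-9 - 3*5 + 3*T² + 5*T²)*T = (-9 - 15 + 3*T² + 5*T²)*T = (-24 + 8*T²)*T = T*(-24 + 8*T²))
j(13)*(88 + s(-4)) = 7*(88 + 8*(-4)*(-3 + (-4)²)) = 7*(88 + 8*(-4)*(-3 + 16)) = 7*(88 + 8*(-4)*13) = 7*(88 - 416) = 7*(-328) = -2296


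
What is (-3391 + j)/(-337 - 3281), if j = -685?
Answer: 2038/1809 ≈ 1.1266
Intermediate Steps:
(-3391 + j)/(-337 - 3281) = (-3391 - 685)/(-337 - 3281) = -4076/(-3618) = -4076*(-1/3618) = 2038/1809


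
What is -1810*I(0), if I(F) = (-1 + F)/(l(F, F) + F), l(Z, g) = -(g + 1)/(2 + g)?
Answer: -3620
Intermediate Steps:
l(Z, g) = -(1 + g)/(2 + g)
I(F) = (-1 + F)/(F + (-1 - F)/(2 + F)) (I(F) = (-1 + F)/((-1 - F)/(2 + F) + F) = (-1 + F)/(F + (-1 - F)/(2 + F)))
-1810*I(0) = -1810*(-2 + 0 + 0²)/(-1 + 0 + 0²) = -1810*(-2 + 0 + 0)/(-1 + 0 + 0) = -1810*(-2)/(-1) = -(-1810)*(-2) = -1810*2 = -3620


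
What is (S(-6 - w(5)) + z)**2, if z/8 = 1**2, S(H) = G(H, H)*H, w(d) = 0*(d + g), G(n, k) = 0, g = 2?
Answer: 64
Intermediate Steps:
w(d) = 0 (w(d) = 0*(d + 2) = 0*(2 + d) = 0)
S(H) = 0 (S(H) = 0*H = 0)
z = 8 (z = 8*1**2 = 8*1 = 8)
(S(-6 - w(5)) + z)**2 = (0 + 8)**2 = 8**2 = 64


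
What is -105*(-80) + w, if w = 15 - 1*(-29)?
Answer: 8444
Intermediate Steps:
w = 44 (w = 15 + 29 = 44)
-105*(-80) + w = -105*(-80) + 44 = 8400 + 44 = 8444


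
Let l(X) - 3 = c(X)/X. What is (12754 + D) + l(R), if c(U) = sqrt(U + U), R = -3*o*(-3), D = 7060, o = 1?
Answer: 19817 + sqrt(2)/3 ≈ 19817.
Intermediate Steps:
R = 9 (R = -3*1*(-3) = -3*(-3) = 9)
c(U) = sqrt(2)*sqrt(U) (c(U) = sqrt(2*U) = sqrt(2)*sqrt(U))
l(X) = 3 + sqrt(2)/sqrt(X) (l(X) = 3 + (sqrt(2)*sqrt(X))/X = 3 + sqrt(2)/sqrt(X))
(12754 + D) + l(R) = (12754 + 7060) + (3 + sqrt(2)/sqrt(9)) = 19814 + (3 + sqrt(2)*(1/3)) = 19814 + (3 + sqrt(2)/3) = 19817 + sqrt(2)/3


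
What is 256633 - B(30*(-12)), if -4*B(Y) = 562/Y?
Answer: 184775479/720 ≈ 2.5663e+5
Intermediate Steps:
B(Y) = -281/(2*Y)
256633 - B(30*(-12)) = 256633 - (-281)/(2*(30*(-12))) = 256633 - (-281)/(2*(-360)) = 256633 - (-281)*(-1)/(2*360) = 256633 - 1*281/720 = 256633 - 281/720 = 184775479/720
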